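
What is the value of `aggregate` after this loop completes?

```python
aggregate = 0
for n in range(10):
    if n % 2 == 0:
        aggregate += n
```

Sum of even numbers 0 to 9
`aggregate` takes the values: 0 → 2 → 6 → 12 → 20

Answer: 20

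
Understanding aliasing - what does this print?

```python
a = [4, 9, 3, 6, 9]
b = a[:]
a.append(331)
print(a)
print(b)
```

Key concept: slice [:] creates copy.
Step by step:
`a = [4, 9, 3, 6, 9]` → a = [4, 9, 3, 6, 9]
`b = a[:]` → b = [4, 9, 3, 6, 9]
`a.append(331)` → a = [4, 9, 3, 6, 9, 331]
`print(a)` → prints [4, 9, 3, 6, 9, 331]
`print(b)` → prints [4, 9, 3, 6, 9]

Answer:
[4, 9, 3, 6, 9, 331]
[4, 9, 3, 6, 9]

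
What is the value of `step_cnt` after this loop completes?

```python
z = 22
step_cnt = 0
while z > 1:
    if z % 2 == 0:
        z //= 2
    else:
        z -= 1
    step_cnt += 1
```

Steps to reduce 22 to 1
`step_cnt` takes the values: 0 → 1 → 2 → 3 → 4 → 5 → 6

Answer: 6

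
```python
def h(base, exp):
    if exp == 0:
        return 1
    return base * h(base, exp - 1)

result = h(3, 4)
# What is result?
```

h(3, 4) = 3 * 3 * 3 * 3 = 81

Answer: 81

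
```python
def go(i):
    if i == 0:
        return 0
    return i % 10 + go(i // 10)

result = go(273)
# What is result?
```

Sum of digits of 273: 3 + 7 + 2 = 12

Answer: 12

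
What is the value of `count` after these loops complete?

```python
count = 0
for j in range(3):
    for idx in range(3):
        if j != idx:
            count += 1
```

3² - 3 (exclude diagonal)
`count` takes the values: 0 → 1 → 2 → 3 → 4 → 5 → 6

Answer: 6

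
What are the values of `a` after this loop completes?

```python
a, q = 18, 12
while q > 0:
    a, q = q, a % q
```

GCD of 18 and 12
`a` takes the values: 18 → 12 → 6

Answer: 6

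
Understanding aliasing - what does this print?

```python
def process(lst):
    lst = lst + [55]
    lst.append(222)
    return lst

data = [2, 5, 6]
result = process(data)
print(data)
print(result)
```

Key concept: rebinding parameter vs mutation.
Step by step:
`data = [2, 5, 6]` → data = [2, 5, 6]
`result = process(data)` → result = [2, 5, 6, 55, 222]
`print(data)` → prints [2, 5, 6]
`print(result)` → prints [2, 5, 6, 55, 222]

Answer:
[2, 5, 6]
[2, 5, 6, 55, 222]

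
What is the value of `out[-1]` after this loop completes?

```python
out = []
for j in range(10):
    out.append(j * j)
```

Last element of squares 0 to 9
`out` takes the values: [] → [0] → [0, 1] → [0, 1, 4] → [0, 1, 4, 9] → [0, 1, 4, 9, 16] → [0, 1, 4, 9, 16, 25] → [0, 1, 4, 9, 16, 25, 36] → [0, 1, 4, 9, 16, 25, 36, 49] → [0, 1, 4, 9, 16, 25, 36, 49, 64] → [0, 1, 4, 9, 16, 25, 36, 49, 64, 81]
So `out[-1]` = 81

Answer: 81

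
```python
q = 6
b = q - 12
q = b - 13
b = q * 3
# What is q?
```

Trace:
`q = 6` → q = 6
`b = q - 12` → b = -6
`q = b - 13` → q = -19
`b = q * 3` → b = -57
So q = -19

Answer: -19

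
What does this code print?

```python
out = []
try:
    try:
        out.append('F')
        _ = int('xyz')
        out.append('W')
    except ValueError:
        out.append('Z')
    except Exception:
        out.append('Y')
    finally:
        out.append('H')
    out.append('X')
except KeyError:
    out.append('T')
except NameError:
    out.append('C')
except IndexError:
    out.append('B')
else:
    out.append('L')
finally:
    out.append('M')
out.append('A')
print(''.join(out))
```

Execution trace: 'F' (inner try body) → 'Z' (inner except ValueError) → 'H' (inner finally) → 'X' (try body, no exception) → 'L' (else) → 'M' (finally) → 'A' (after the try/except). Output: FZHXLMA

Answer: FZHXLMA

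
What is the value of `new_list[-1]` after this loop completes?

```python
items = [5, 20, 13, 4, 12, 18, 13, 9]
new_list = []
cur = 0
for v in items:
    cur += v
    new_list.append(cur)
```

Cumulative sum ends at 94
`new_list` takes the values: [] → [5] → [5, 25] → [5, 25, 38] → [5, 25, 38, 42] → [5, 25, 38, 42, 54] → [5, 25, 38, 42, 54, 72] → [5, 25, 38, 42, 54, 72, 85] → [5, 25, 38, 42, 54, 72, 85, 94]
So `new_list[-1]` = 94

Answer: 94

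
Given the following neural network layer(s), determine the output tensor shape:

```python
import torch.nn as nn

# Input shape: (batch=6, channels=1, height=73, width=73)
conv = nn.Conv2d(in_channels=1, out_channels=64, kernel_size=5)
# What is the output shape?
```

Input: (6, 1, 73, 73) -> Output: (6, 64, 69, 69)

Answer: (6, 64, 69, 69)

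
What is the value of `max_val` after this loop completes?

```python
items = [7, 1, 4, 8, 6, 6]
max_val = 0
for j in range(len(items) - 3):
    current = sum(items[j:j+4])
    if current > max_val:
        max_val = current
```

Max sum of 4-element window in [7, 1, 4, 8, 6, 6]
`max_val` takes the values: 0 → 20 → 24

Answer: 24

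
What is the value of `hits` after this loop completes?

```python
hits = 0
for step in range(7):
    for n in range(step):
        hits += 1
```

Triangle number: 0+1+2+...+6
`hits` takes the values: 0 → 1 → 2 → 3 → 4 → 5 → 6 → 7 → 8 → 9 → 10 → 11 → 12 → 13 → 14 → 15 → 16 → 17 → 18 → 19 → 20 → 21

Answer: 21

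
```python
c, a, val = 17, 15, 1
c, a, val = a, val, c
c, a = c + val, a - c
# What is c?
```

Trace:
`c, a, val = 17, 15, 1` → c = 17; a = 15; val = 1
`c, a, val = a, val, c` → c = 15; a = 1; val = 17
`c, a = c + val, a - c` → c = 32; a = -14
So c = 32

Answer: 32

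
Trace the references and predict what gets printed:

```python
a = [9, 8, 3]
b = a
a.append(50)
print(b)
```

Key concept: basic list aliasing.
Step by step:
`a = [9, 8, 3]` → a = [9, 8, 3]
`b = a` → b = [9, 8, 3] (same object as a)
`a.append(50)` → a = [9, 8, 3, 50] (same object as b); b = [9, 8, 3, 50] (same object as a)
`print(b)` → prints [9, 8, 3, 50]

Answer: [9, 8, 3, 50]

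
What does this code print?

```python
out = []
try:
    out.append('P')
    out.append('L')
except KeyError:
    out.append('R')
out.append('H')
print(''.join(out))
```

Execution trace: 'P' (try body) → 'L' (try body, no exception) → 'H' (after the try/except). Output: PLH

Answer: PLH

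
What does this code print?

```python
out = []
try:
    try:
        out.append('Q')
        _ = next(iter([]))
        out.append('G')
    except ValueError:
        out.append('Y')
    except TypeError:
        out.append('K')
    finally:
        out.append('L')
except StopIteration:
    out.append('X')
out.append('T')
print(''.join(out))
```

Execution trace: 'Q' (try body) → 'L' (finally) → 'X' (outer except StopIteration) → 'T' (after the try/except). Output: QLXT

Answer: QLXT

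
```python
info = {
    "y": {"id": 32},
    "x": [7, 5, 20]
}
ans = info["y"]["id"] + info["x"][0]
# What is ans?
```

Trace:
`info = { ...` → info = {'y': {'id': 32}, 'x': [7, 5, 20]}
`ans = info["y"]["id"] + info["x"][0]` → ans = 39
So ans = 39

Answer: 39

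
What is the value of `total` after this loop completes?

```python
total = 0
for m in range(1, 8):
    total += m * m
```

Sum of squares 1² to 7² = 140
`total` takes the values: 0 → 1 → 5 → 14 → 30 → 55 → 91 → 140

Answer: 140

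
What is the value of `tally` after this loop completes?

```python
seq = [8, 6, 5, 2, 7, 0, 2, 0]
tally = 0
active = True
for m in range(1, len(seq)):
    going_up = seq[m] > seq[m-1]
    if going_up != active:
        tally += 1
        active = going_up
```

Count direction changes in [8, 6, 5, 2, 7, 0, 2, 0]
`tally` takes the values: 0 → 1 → 2 → 3 → 4 → 5

Answer: 5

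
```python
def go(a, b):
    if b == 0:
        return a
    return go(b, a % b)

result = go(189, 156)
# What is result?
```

go(189, 156) -> go(156, 33) -> go(33, 24) -> go(24, 9) -> go(9, 6) -> go(6, 3) -> go(3, 0) -> 3

Answer: 3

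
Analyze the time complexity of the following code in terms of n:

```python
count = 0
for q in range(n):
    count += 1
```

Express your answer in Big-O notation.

Each loop level contributes: n. Multiplying the contributions gives O(n).

Answer: O(n)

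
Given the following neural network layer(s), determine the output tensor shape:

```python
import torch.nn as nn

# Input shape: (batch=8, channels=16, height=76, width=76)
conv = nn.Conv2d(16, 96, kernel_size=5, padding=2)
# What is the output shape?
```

Input: (8, 16, 76, 76) -> Output: (8, 96, 76, 76)

Answer: (8, 96, 76, 76)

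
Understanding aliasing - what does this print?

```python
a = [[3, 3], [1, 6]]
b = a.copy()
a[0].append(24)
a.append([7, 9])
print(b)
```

Key concept: shallow copy with nested lists.
Step by step:
`a = [[3, 3], [1, 6]]` → a = [[3, 3], [1, 6]]
`b = a.copy()` → b = [[3, 3], [1, 6]]
`a[0].append(24)` → a = [[3, 3, 24], [1, 6]]; b = [[3, 3, 24], [1, 6]]
`a.append([7, 9])` → a = [[3, 3, 24], [1, 6], [7, 9]]
`print(b)` → prints [[3, 3, 24], [1, 6]]

Answer: [[3, 3, 24], [1, 6]]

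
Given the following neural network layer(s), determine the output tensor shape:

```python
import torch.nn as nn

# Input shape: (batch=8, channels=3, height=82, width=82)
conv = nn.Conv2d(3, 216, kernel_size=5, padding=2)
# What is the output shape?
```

Input: (8, 3, 82, 82) -> Output: (8, 216, 82, 82)

Answer: (8, 216, 82, 82)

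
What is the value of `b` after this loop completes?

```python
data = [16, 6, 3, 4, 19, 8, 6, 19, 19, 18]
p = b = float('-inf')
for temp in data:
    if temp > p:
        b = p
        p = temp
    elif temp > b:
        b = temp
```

Second largest (with repeats) in [16, 6, 3, 4, 19, 8, 6, 19, 19, 18]
`b` takes the values: -inf → 6 → 16 → 19

Answer: 19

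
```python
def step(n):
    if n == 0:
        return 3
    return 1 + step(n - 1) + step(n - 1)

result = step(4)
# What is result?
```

step(n) = 1 + 2·step(n-1), step(0)=3. Closed form: (3+1)·2^4 - 1 = 63.

Answer: 63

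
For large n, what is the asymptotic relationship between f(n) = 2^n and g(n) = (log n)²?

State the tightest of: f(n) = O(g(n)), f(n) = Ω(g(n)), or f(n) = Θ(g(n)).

2^n vs (log n)²: f(n) = Ω(g(n)) but not O(g(n)) — 2^n grows strictly faster than (log n)².

Answer: f(n) = Ω(g(n)) but not O(g(n)) — 2^n grows strictly faster than (log n)².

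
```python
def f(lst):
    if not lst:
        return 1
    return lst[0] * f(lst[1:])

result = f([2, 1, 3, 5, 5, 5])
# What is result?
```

Product over [2, 1, 3, 5, 5, 5] = 2 * 1 * 3 * 5 * 5 * 5 = 750

Answer: 750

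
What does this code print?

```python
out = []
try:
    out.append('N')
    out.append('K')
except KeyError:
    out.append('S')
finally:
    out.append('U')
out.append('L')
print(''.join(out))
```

Execution trace: 'N' (try body) → 'K' (try body, no exception) → 'U' (finally) → 'L' (after the try/except). Output: NKUL

Answer: NKUL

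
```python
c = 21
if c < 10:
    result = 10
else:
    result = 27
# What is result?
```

Trace:
`c = 21` → c = 21
`if c < 10: ...` → c < 10 is False, take else branch → result = 27
So result = 27

Answer: 27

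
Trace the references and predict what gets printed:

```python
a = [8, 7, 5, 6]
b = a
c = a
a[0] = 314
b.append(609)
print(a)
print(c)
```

Key concept: multiple aliases.
Step by step:
`a = [8, 7, 5, 6]` → a = [8, 7, 5, 6]
`b = a` → b = [8, 7, 5, 6] (same object as a)
`c = a` → c = [8, 7, 5, 6] (same object as a, b)
`a[0] = 314` → a = [314, 7, 5, 6] (same object as b, c); b = [314, 7, 5, 6] (same object as a, c); c = [314, 7, 5, 6] (same object as a, b)
`b.append(609)` → a = [314, 7, 5, 6, 609] (same object as b, c); b = [314, 7, 5, 6, 609] (same object as a, c); c = [314, 7, 5, 6, 609] (same object as a, b)
`print(a)` → prints [314, 7, 5, 6, 609]
`print(c)` → prints [314, 7, 5, 6, 609]

Answer:
[314, 7, 5, 6, 609]
[314, 7, 5, 6, 609]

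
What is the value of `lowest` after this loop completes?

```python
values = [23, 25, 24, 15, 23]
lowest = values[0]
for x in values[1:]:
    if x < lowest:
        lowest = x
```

Minimum of [23, 25, 24, 15, 23]
`lowest` takes the values: 23 → 15

Answer: 15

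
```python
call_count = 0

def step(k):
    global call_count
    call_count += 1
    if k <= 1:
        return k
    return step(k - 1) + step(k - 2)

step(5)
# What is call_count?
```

Calls(k) = 1 + Calls(k-1) + Calls(k-2); Calls(0)=Calls(1)=1. For k=5 this gives 15.

Answer: 15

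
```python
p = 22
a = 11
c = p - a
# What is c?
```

Trace:
`p = 22` → p = 22
`a = 11` → a = 11
`c = p - a` → c = 11
So c = 11

Answer: 11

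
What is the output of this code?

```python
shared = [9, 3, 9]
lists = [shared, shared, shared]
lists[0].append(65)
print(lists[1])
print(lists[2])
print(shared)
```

Key concept: list of same reference.
Step by step:
`shared = [9, 3, 9]` → shared = [9, 3, 9]
`lists = [shared, shared, shared]` → lists = [[9, 3, 9], [9, 3, 9], [9, 3, 9]]
`lists[0].append(65)` → shared = [9, 3, 9, 65]; lists = [[9, 3, 9, 65], [9, 3, 9, 65], [9, 3, 9, 65]]
`print(lists[1])` → prints [9, 3, 9, 65]
`print(lists[2])` → prints [9, 3, 9, 65]
`print(shared)` → prints [9, 3, 9, 65]

Answer:
[9, 3, 9, 65]
[9, 3, 9, 65]
[9, 3, 9, 65]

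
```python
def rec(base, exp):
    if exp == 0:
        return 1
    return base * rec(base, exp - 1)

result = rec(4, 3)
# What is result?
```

rec(4, 3) = 4 * 4 * 4 = 64

Answer: 64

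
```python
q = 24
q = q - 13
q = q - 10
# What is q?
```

Trace:
`q = 24` → q = 24
`q = q - 13` → q = 11
`q = q - 10` → q = 1
So q = 1

Answer: 1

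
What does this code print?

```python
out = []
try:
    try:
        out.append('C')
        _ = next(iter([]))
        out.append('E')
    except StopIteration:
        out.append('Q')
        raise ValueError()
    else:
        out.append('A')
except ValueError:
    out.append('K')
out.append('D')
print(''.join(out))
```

Execution trace: 'C' (try body) → 'Q' (except StopIteration) → 'K' (outer except ValueError) → 'D' (after the try/except). Output: CQKD

Answer: CQKD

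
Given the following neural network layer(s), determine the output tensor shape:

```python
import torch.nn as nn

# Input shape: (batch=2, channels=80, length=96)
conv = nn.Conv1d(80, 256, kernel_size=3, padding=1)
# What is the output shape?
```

Input: (2, 80, 96) -> Output: (2, 256, 96)

Answer: (2, 256, 96)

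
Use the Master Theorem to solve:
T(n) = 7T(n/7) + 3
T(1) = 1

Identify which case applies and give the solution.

a=7, b=7, f(n)=3. log_7(7) = 1. Since c=0 < 1, Case 1 applies: T(n) = Θ(n^log_b(a)) = O(n).

Answer: O(n) - Case 1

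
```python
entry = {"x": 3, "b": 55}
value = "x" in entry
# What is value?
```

Trace:
`entry = {"x": 3, "b": 55}` → entry = {'x': 3, 'b': 55}
`value = "x" in entry` → value = True
So value = True

Answer: True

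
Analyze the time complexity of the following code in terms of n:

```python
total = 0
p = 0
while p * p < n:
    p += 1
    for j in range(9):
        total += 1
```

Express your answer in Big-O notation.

Each loop level contributes: √n × 1. Multiplying the contributions gives O(√n).

Answer: O(√n)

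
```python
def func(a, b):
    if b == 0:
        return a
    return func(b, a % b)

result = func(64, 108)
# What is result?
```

func(64, 108) -> func(108, 64) -> func(64, 44) -> func(44, 20) -> func(20, 4) -> func(4, 0) -> 4

Answer: 4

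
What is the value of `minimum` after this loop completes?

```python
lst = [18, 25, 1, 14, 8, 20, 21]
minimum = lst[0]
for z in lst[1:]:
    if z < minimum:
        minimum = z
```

Minimum of [18, 25, 1, 14, 8, 20, 21]
`minimum` takes the values: 18 → 1

Answer: 1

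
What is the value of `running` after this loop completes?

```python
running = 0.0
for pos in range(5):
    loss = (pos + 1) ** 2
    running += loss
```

Sum of squared losses 1² + 2² + ... + 5²
`running` takes the values: 0.0 → 1.0 → 5.0 → 14.0 → 30.0 → 55.0

Answer: 55.0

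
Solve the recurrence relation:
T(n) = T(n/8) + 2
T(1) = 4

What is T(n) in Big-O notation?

Each step divides n by 8 and adds 2. After log_8(n) steps we reach T(1)=4. So T(n) = 2·log_8(n) + 4 = O(log n).

Answer: O(log n)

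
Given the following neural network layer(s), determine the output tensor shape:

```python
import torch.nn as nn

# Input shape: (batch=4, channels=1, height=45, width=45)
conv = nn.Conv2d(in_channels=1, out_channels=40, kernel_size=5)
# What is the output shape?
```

Input: (4, 1, 45, 45) -> Output: (4, 40, 41, 41)

Answer: (4, 40, 41, 41)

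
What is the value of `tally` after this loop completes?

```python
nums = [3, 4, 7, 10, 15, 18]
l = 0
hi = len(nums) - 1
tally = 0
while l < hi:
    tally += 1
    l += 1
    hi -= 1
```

Iterations until pointers meet (list length 6)
`tally` takes the values: 0 → 1 → 2 → 3

Answer: 3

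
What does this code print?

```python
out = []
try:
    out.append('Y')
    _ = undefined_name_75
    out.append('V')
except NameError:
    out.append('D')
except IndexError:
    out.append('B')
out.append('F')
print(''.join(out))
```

Execution trace: 'Y' (try body) → 'D' (except NameError) → 'F' (after the try/except). Output: YDF

Answer: YDF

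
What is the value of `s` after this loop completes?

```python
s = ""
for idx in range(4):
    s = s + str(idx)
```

Concatenate digits 0 to 3
`s` takes the values: "" → "0" → "01" → "012" → "0123"

Answer: "0123"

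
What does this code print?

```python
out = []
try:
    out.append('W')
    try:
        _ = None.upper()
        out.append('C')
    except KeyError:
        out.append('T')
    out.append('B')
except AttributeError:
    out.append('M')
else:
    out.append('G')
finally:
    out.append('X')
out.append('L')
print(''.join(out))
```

Execution trace: 'W' (try body) → 'M' (except AttributeError) → 'X' (finally) → 'L' (after the try/except). Output: WMXL

Answer: WMXL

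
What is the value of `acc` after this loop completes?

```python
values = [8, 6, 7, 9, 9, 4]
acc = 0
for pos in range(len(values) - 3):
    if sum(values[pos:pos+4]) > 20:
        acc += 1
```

Count windows with sum > 20
`acc` takes the values: 0 → 1 → 2 → 3

Answer: 3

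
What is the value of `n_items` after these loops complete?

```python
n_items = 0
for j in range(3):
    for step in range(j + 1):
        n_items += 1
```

Triangle: 1 + 2 + ... + 3
`n_items` takes the values: 0 → 1 → 2 → 3 → 4 → 5 → 6

Answer: 6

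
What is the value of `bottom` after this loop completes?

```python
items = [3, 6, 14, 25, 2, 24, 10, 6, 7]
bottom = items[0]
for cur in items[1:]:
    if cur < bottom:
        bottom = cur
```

Minimum of [3, 6, 14, 25, 2, 24, 10, 6, 7]
`bottom` takes the values: 3 → 2

Answer: 2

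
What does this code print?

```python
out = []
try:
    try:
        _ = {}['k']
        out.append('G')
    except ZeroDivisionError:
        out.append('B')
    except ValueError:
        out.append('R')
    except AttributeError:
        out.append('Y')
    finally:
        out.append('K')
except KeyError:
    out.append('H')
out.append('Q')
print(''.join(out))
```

Execution trace: 'K' (finally) → 'H' (outer except KeyError) → 'Q' (after the try/except). Output: KHQ

Answer: KHQ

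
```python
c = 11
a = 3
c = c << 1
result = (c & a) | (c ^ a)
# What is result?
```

Trace:
`c = 11` → c = 11
`a = 3` → a = 3
`c = c << 1` → c = 22
`result = (c & a) | (c ^ a)` → result = 23
So result = 23

Answer: 23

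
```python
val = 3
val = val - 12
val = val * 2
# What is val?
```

Trace:
`val = 3` → val = 3
`val = val - 12` → val = -9
`val = val * 2` → val = -18
So val = -18

Answer: -18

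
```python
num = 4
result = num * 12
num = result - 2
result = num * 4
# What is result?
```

Trace:
`num = 4` → num = 4
`result = num * 12` → result = 48
`num = result - 2` → num = 46
`result = num * 4` → result = 184
So result = 184

Answer: 184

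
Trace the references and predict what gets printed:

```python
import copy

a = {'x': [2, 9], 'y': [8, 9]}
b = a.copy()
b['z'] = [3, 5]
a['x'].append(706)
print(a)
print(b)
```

Key concept: shallow copy of dict with mutable values.
Step by step:
`a = {'x': [2, 9], 'y': [8, 9]}` → a = {'x': [2, 9], 'y': [8, 9]}
`b = a.copy()` → b = {'x': [2, 9], 'y': [8, 9]}
`b['z'] = [3, 5]` → b = {'x': [2, 9], 'y': [8, 9], 'z': [3, 5]}
`a['x'].append(706)` → a = {'x': [2, 9, 706], 'y': [8, 9]}; b = {'x': [2, 9, 706], 'y': [8, 9], 'z': [3, 5]}
`print(a)` → prints {'x': [2, 9, 706], 'y': [8, 9]}
`print(b)` → prints {'x': [2, 9, 706], 'y': [8, 9], 'z': [3, 5]}

Answer:
{'x': [2, 9, 706], 'y': [8, 9]}
{'x': [2, 9, 706], 'y': [8, 9], 'z': [3, 5]}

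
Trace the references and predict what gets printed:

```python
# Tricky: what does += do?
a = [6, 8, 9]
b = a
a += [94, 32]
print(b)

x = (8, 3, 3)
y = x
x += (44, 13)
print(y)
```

Key concept: += behavior differs for mutable vs immutable.
Step by step:
`a = [6, 8, 9]` → a = [6, 8, 9]
`b = a` → b = [6, 8, 9] (same object as a)
`a += [94, 32]` → a = [6, 8, 9, 94, 32] (same object as b); b = [6, 8, 9, 94, 32] (same object as a)
`print(b)` → prints [6, 8, 9, 94, 32]
`x = (8, 3, 3)` → x = (8, 3, 3)
`y = x` → y = (8, 3, 3)
`x += (44, 13)` → x = (8, 3, 3, 44, 13)
`print(y)` → prints (8, 3, 3)

Answer:
[6, 8, 9, 94, 32]
(8, 3, 3)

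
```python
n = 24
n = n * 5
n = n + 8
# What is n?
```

Trace:
`n = 24` → n = 24
`n = n * 5` → n = 120
`n = n + 8` → n = 128
So n = 128

Answer: 128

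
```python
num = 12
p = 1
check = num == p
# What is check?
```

Trace:
`num = 12` → num = 12
`p = 1` → p = 1
`check = num == p` → check = False
So check = False

Answer: False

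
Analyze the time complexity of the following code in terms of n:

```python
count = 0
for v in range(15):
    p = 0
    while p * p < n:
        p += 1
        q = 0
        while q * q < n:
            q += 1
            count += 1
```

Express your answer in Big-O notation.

Each loop level contributes: 1 × √n × √n. Multiplying the contributions gives O(n).

Answer: O(n)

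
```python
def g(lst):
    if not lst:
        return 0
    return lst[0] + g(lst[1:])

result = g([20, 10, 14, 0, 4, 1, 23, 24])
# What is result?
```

20 + 10 + 14 + 0 + 4 + 1 + 23 + 24 + 0 = 96

Answer: 96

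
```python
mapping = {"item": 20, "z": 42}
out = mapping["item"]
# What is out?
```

Trace:
`mapping = {"item": 20, "z": 42}` → mapping = {'item': 20, 'z': 42}
`out = mapping["item"]` → out = 20
So out = 20

Answer: 20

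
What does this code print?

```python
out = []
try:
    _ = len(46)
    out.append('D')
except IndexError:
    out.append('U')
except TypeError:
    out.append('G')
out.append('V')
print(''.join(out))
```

Execution trace: 'G' (except TypeError) → 'V' (after the try/except). Output: GV

Answer: GV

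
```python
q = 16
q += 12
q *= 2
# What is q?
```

Trace:
`q = 16` → q = 16
`q += 12` → q = 28
`q *= 2` → q = 56
So q = 56

Answer: 56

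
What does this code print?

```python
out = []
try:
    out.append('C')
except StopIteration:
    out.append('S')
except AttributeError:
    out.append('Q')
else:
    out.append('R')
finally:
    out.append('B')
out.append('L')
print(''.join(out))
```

Execution trace: 'C' (try body, no exception) → 'R' (else) → 'B' (finally) → 'L' (after the try/except). Output: CRBL

Answer: CRBL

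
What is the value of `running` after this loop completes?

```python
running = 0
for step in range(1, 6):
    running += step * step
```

Sum of squares 1² to 5² = 55
`running` takes the values: 0 → 1 → 5 → 14 → 30 → 55

Answer: 55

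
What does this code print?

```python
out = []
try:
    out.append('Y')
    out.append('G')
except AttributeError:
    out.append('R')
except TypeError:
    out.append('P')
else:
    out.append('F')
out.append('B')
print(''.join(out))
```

Execution trace: 'Y' (try body) → 'G' (try body, no exception) → 'F' (else) → 'B' (after the try/except). Output: YGFB

Answer: YGFB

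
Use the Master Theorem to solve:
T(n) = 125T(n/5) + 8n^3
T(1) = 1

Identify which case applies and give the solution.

a=125, b=5, f(n)=8n^3. log_5(125) = 3. Since c=3 = 3, Case 2 applies: T(n) = Θ(n^log_b(a) · log n) = O(n^3 log n).

Answer: O(n^3 log n) - Case 2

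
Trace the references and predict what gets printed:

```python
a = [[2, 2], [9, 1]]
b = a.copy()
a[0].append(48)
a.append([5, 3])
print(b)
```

Key concept: shallow copy with nested lists.
Step by step:
`a = [[2, 2], [9, 1]]` → a = [[2, 2], [9, 1]]
`b = a.copy()` → b = [[2, 2], [9, 1]]
`a[0].append(48)` → a = [[2, 2, 48], [9, 1]]; b = [[2, 2, 48], [9, 1]]
`a.append([5, 3])` → a = [[2, 2, 48], [9, 1], [5, 3]]
`print(b)` → prints [[2, 2, 48], [9, 1]]

Answer: [[2, 2, 48], [9, 1]]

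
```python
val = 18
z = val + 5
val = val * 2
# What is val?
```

Trace:
`val = 18` → val = 18
`z = val + 5` → z = 23
`val = val * 2` → val = 36
So val = 36

Answer: 36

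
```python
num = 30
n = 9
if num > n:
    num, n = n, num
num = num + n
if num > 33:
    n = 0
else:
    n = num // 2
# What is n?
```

Trace:
`num = 30` → num = 30
`n = 9` → n = 9
`if num > n: ...` → num > n is True → num = 9; n = 30
`num = num + n` → num = 39
`if num > 33: ...` → num > 33 is True → n = 0
So n = 0

Answer: 0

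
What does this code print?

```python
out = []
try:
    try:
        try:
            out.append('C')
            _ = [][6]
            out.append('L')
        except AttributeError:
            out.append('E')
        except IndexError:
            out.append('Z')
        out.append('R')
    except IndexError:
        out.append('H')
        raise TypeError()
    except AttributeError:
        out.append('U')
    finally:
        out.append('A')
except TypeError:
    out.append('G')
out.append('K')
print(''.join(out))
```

Execution trace: 'C' (inner try body) → 'Z' (inner except IndexError) → 'R' (try body, no exception) → 'A' (finally) → 'K' (after the try/except). Output: CZRAK

Answer: CZRAK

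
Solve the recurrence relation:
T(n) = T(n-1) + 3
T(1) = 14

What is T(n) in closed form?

Unrolling: T(n) = T(1) + 3·(n-1) = 14 + 3(n-1) = 3n + 11.

Answer: T(n) = 3n + 11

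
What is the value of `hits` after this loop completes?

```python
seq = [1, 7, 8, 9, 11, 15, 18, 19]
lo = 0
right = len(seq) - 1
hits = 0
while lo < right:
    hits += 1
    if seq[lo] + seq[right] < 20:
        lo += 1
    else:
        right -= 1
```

Steps to find pair summing to 20
`hits` takes the values: 0 → 1 → 2 → 3 → 4 → 5 → 6 → 7

Answer: 7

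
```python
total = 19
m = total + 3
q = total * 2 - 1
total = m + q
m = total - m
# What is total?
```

Trace:
`total = 19` → total = 19
`m = total + 3` → m = 22
`q = total * 2 - 1` → q = 37
`total = m + q` → total = 59
`m = total - m` → m = 37
So total = 59

Answer: 59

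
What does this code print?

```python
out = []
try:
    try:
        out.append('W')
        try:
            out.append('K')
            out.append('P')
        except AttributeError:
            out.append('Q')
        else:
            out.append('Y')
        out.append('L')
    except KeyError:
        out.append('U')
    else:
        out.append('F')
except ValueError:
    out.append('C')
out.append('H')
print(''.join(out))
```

Execution trace: 'W' (try body) → 'K' (inner try body) → 'P' (inner try body, no exception) → 'Y' (inner else) → 'L' (try body, no exception) → 'F' (else) → 'H' (after the try/except). Output: WKPYLFH

Answer: WKPYLFH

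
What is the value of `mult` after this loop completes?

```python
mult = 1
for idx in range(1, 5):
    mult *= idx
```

4! = 24
`mult` takes the values: 1 → 2 → 6 → 24

Answer: 24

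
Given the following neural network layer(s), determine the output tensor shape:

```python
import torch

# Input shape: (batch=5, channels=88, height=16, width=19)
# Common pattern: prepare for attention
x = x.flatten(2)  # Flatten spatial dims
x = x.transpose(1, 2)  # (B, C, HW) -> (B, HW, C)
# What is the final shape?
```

Input: (5, 88, 16, 19) -> after flatten(2): (5, 88, 304) -> Output: (5, 304, 88)

Answer: (5, 304, 88)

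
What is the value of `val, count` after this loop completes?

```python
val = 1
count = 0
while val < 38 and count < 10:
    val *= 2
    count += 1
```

Double until >= 38 or 10 iterations
`val, count` takes the values: (1, 0) → (2, 0) → (2, 1) → (4, 1) → (4, 2) → (8, 2) → (8, 3) → (16, 3) → (16, 4) → (32, 4) → (32, 5) → (64, 5) → (64, 6)

Answer: 64, 6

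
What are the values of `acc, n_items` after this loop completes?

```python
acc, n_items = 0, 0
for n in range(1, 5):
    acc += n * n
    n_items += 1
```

Sum of squares and count
`acc, n_items` takes the values: (0, 0) → (1, 0) → (1, 1) → (5, 1) → (5, 2) → (14, 2) → (14, 3) → (30, 3) → (30, 4)

Answer: 30, 4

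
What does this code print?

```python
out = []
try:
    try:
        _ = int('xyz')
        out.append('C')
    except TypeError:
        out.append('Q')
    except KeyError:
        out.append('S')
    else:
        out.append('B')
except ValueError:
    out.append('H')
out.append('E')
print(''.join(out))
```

Execution trace: 'H' (outer except ValueError) → 'E' (after the try/except). Output: HE

Answer: HE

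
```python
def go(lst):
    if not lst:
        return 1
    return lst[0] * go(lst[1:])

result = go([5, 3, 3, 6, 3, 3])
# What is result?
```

Product over [5, 3, 3, 6, 3, 3] = 5 * 3 * 3 * 6 * 3 * 3 = 2430

Answer: 2430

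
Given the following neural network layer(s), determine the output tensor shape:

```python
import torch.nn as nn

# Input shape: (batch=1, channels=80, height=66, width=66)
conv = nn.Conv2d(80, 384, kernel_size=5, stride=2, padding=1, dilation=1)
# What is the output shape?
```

Input: (1, 80, 66, 66) -> Output: (1, 384, 32, 32)

Answer: (1, 384, 32, 32)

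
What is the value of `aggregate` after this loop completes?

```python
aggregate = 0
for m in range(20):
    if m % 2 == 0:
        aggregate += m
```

Sum of even numbers 0 to 19
`aggregate` takes the values: 0 → 2 → 6 → 12 → 20 → 30 → 42 → 56 → 72 → 90

Answer: 90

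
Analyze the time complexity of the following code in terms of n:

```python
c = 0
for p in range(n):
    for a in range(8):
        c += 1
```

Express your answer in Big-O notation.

Each loop level contributes: n × 1. Multiplying the contributions gives O(n).

Answer: O(n)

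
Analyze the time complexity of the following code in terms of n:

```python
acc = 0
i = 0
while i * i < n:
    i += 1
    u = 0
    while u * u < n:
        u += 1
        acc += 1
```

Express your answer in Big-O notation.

Each loop level contributes: √n × √n. Multiplying the contributions gives O(n).

Answer: O(n)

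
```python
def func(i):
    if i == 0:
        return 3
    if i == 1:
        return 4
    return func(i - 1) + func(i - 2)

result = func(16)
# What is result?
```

Build up from base cases: func(0)=3, func(1)=4, func(2)=7, func(3)=11, func(4)=18, func(5)=29, func(6)=47, ..., func(16)=5778

Answer: 5778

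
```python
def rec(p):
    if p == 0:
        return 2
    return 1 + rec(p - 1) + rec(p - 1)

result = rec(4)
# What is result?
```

rec(p) = 1 + 2·rec(p-1), rec(0)=2. Closed form: (2+1)·2^4 - 1 = 47.

Answer: 47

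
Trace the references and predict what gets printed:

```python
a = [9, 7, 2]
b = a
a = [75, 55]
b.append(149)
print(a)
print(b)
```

Key concept: rebinding vs mutation: a is rebound to a new list, b still points at the original.
Step by step:
`a = [9, 7, 2]` → a = [9, 7, 2]
`b = a` → b = [9, 7, 2] (same object as a)
`a = [75, 55]` → a = [75, 55]
`b.append(149)` → b = [9, 7, 2, 149]
`print(a)` → prints [75, 55]
`print(b)` → prints [9, 7, 2, 149]

Answer:
[75, 55]
[9, 7, 2, 149]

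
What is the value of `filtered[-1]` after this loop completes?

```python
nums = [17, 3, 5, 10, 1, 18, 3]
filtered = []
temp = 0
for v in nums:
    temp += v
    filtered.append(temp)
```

Cumulative sum ends at 57
`filtered` takes the values: [] → [17] → [17, 20] → [17, 20, 25] → [17, 20, 25, 35] → [17, 20, 25, 35, 36] → [17, 20, 25, 35, 36, 54] → [17, 20, 25, 35, 36, 54, 57]
So `filtered[-1]` = 57

Answer: 57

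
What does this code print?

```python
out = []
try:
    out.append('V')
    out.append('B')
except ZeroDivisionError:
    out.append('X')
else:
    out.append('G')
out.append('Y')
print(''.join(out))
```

Execution trace: 'V' (try body) → 'B' (try body, no exception) → 'G' (else) → 'Y' (after the try/except). Output: VBGY

Answer: VBGY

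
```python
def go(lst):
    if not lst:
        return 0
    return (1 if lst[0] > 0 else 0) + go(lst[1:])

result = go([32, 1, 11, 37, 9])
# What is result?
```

Count of positive elements in [32, 1, 11, 37, 9] = 5

Answer: 5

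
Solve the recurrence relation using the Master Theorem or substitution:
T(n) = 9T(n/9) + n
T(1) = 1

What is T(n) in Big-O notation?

By Master Theorem: a=9, b=9, f(n)=n. Since log_9(9) = 1 and f(n) = Θ(n^1), Case 2 applies. T(n) = O(n log n).

Answer: O(n log n)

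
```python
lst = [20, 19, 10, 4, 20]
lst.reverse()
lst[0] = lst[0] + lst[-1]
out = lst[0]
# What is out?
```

Trace:
`lst = [20, 19, 10, 4, 20]` → lst = [20, 19, 10, 4, 20]
`lst.reverse()` → lst = [20, 4, 10, 19, 20]
`lst[0] = lst[0] + lst[-1]` → lst = [40, 4, 10, 19, 20]
`out = lst[0]` → out = 40
So out = 40

Answer: 40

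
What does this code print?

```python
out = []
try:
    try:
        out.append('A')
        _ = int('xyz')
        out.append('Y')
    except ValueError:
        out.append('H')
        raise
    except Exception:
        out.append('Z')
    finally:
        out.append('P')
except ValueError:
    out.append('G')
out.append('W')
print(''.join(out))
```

Execution trace: 'A' (inner try body) → 'H' (inner except ValueError) → 'P' (inner finally) → 'G' (outer except ValueError) → 'W' (after the try/except). Output: AHPGW

Answer: AHPGW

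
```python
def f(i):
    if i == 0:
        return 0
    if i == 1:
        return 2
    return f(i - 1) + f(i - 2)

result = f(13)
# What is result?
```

Build up from base cases: f(0)=0, f(1)=2, f(2)=2, f(3)=4, f(4)=6, f(5)=10, f(6)=16, ..., f(13)=466

Answer: 466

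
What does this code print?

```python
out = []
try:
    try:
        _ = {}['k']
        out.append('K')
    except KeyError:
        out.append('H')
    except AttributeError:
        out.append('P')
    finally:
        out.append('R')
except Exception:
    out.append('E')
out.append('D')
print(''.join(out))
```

Execution trace: 'H' (inner except KeyError) → 'R' (inner finally) → 'D' (after the try/except). Output: HRD

Answer: HRD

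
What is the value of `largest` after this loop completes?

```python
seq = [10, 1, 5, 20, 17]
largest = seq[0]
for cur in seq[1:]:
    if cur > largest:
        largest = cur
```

Maximum of [10, 1, 5, 20, 17]
`largest` takes the values: 10 → 20

Answer: 20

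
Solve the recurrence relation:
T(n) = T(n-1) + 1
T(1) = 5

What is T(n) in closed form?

Unrolling: T(n) = T(1) + 1·(n-1) = 5 + 1(n-1) = n + 4.

Answer: T(n) = n + 4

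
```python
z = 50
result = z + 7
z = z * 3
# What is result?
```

Trace:
`z = 50` → z = 50
`result = z + 7` → result = 57
`z = z * 3` → z = 150
So result = 57

Answer: 57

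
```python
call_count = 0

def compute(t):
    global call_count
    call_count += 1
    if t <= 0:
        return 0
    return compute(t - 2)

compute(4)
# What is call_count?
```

Linear recursion stepping by 2: 3 calls from t=4 down to ≤0.

Answer: 3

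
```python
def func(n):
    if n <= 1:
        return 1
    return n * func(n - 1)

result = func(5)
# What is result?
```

func(5) = 5 * 4 * 3 * 2 * 1 = 120

Answer: 120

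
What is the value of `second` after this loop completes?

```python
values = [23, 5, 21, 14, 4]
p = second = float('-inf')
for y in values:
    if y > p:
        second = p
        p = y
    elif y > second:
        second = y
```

Second largest (with repeats) in [23, 5, 21, 14, 4]
`second` takes the values: -inf → 5 → 21

Answer: 21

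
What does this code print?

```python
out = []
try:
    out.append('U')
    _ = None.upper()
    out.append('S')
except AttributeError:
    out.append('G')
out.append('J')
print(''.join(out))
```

Execution trace: 'U' (try body) → 'G' (except AttributeError) → 'J' (after the try/except). Output: UGJ

Answer: UGJ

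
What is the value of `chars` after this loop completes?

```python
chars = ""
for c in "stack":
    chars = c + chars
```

Reverse 'stack'
`chars` takes the values: "" → "s" → "ts" → "ats" → "cats" → "kcats"

Answer: "kcats"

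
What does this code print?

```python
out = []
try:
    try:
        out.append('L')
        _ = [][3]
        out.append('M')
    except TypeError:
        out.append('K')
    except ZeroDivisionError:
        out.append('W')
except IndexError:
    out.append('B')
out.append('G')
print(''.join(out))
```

Execution trace: 'L' (try body) → 'B' (outer except IndexError) → 'G' (after the try/except). Output: LBG

Answer: LBG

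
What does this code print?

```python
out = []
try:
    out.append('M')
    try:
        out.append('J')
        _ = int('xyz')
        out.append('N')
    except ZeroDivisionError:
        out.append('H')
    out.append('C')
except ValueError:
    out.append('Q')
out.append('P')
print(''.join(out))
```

Execution trace: 'M' (try body) → 'J' (inner try body) → 'Q' (except ValueError) → 'P' (after the try/except). Output: MJQP

Answer: MJQP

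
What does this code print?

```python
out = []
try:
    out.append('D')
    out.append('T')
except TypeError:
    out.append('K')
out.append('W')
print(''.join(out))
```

Execution trace: 'D' (try body) → 'T' (try body, no exception) → 'W' (after the try/except). Output: DTW

Answer: DTW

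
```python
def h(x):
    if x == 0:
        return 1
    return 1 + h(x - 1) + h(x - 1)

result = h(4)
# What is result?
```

h(x) = 1 + 2·h(x-1), h(0)=1. Closed form: (1+1)·2^4 - 1 = 31.

Answer: 31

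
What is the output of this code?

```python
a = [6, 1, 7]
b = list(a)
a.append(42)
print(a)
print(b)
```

Key concept: list() constructor creates copy.
Step by step:
`a = [6, 1, 7]` → a = [6, 1, 7]
`b = list(a)` → b = [6, 1, 7]
`a.append(42)` → a = [6, 1, 7, 42]
`print(a)` → prints [6, 1, 7, 42]
`print(b)` → prints [6, 1, 7]

Answer:
[6, 1, 7, 42]
[6, 1, 7]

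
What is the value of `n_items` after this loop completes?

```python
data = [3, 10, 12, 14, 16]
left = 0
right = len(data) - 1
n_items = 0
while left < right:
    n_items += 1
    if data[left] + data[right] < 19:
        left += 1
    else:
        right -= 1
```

Steps to find pair summing to 19
`n_items` takes the values: 0 → 1 → 2 → 3 → 4

Answer: 4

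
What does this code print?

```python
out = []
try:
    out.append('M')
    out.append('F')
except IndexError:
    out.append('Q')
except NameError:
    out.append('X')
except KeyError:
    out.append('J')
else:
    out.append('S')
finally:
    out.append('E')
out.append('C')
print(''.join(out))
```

Execution trace: 'M' (try body) → 'F' (try body, no exception) → 'S' (else) → 'E' (finally) → 'C' (after the try/except). Output: MFSEC

Answer: MFSEC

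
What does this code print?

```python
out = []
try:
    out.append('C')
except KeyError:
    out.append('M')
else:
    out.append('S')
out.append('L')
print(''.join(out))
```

Execution trace: 'C' (try body, no exception) → 'S' (else) → 'L' (after the try/except). Output: CSL

Answer: CSL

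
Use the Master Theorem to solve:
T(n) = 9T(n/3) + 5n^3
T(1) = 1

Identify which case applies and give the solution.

a=9, b=3, f(n)=5n^3. log_3(9) = 2. Since c=3 > 2 and the regularity condition holds (9(n/3)^3 = (9/3^3)n^3 with 9/3^3 < 1), Case 3 applies: T(n) = Θ(f(n)) = O(n^3).

Answer: O(n^3) - Case 3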